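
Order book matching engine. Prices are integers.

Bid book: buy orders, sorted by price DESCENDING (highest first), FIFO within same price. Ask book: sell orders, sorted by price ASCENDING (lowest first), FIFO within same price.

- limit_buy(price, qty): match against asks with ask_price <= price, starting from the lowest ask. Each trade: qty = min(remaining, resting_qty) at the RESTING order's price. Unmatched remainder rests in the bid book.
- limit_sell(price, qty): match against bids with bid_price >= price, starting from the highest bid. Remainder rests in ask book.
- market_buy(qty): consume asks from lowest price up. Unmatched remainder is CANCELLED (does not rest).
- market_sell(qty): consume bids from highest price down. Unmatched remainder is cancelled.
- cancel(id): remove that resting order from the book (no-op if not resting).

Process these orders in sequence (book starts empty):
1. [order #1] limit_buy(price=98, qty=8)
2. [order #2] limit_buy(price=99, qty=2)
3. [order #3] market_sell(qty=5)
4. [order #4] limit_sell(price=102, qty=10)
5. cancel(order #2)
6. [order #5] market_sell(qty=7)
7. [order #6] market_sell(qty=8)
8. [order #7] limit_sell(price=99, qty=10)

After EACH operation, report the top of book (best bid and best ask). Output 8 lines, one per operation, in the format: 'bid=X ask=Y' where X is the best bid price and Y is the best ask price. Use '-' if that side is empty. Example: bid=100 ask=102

After op 1 [order #1] limit_buy(price=98, qty=8): fills=none; bids=[#1:8@98] asks=[-]
After op 2 [order #2] limit_buy(price=99, qty=2): fills=none; bids=[#2:2@99 #1:8@98] asks=[-]
After op 3 [order #3] market_sell(qty=5): fills=#2x#3:2@99 #1x#3:3@98; bids=[#1:5@98] asks=[-]
After op 4 [order #4] limit_sell(price=102, qty=10): fills=none; bids=[#1:5@98] asks=[#4:10@102]
After op 5 cancel(order #2): fills=none; bids=[#1:5@98] asks=[#4:10@102]
After op 6 [order #5] market_sell(qty=7): fills=#1x#5:5@98; bids=[-] asks=[#4:10@102]
After op 7 [order #6] market_sell(qty=8): fills=none; bids=[-] asks=[#4:10@102]
After op 8 [order #7] limit_sell(price=99, qty=10): fills=none; bids=[-] asks=[#7:10@99 #4:10@102]

Answer: bid=98 ask=-
bid=99 ask=-
bid=98 ask=-
bid=98 ask=102
bid=98 ask=102
bid=- ask=102
bid=- ask=102
bid=- ask=99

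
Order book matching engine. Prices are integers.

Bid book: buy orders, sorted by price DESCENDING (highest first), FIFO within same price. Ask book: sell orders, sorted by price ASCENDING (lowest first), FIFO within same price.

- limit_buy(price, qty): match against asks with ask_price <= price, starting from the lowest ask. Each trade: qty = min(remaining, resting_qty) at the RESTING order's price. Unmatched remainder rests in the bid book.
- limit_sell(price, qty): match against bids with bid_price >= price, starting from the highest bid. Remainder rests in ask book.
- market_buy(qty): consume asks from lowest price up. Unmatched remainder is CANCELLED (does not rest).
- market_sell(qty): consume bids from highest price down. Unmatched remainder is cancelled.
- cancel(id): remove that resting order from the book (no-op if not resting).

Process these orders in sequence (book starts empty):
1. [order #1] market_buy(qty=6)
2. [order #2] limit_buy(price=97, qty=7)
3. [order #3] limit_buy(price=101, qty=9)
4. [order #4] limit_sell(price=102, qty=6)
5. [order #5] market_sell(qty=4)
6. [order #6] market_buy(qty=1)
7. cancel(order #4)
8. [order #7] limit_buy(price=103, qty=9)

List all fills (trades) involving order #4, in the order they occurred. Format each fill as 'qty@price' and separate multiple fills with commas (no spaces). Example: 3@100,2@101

After op 1 [order #1] market_buy(qty=6): fills=none; bids=[-] asks=[-]
After op 2 [order #2] limit_buy(price=97, qty=7): fills=none; bids=[#2:7@97] asks=[-]
After op 3 [order #3] limit_buy(price=101, qty=9): fills=none; bids=[#3:9@101 #2:7@97] asks=[-]
After op 4 [order #4] limit_sell(price=102, qty=6): fills=none; bids=[#3:9@101 #2:7@97] asks=[#4:6@102]
After op 5 [order #5] market_sell(qty=4): fills=#3x#5:4@101; bids=[#3:5@101 #2:7@97] asks=[#4:6@102]
After op 6 [order #6] market_buy(qty=1): fills=#6x#4:1@102; bids=[#3:5@101 #2:7@97] asks=[#4:5@102]
After op 7 cancel(order #4): fills=none; bids=[#3:5@101 #2:7@97] asks=[-]
After op 8 [order #7] limit_buy(price=103, qty=9): fills=none; bids=[#7:9@103 #3:5@101 #2:7@97] asks=[-]

Answer: 1@102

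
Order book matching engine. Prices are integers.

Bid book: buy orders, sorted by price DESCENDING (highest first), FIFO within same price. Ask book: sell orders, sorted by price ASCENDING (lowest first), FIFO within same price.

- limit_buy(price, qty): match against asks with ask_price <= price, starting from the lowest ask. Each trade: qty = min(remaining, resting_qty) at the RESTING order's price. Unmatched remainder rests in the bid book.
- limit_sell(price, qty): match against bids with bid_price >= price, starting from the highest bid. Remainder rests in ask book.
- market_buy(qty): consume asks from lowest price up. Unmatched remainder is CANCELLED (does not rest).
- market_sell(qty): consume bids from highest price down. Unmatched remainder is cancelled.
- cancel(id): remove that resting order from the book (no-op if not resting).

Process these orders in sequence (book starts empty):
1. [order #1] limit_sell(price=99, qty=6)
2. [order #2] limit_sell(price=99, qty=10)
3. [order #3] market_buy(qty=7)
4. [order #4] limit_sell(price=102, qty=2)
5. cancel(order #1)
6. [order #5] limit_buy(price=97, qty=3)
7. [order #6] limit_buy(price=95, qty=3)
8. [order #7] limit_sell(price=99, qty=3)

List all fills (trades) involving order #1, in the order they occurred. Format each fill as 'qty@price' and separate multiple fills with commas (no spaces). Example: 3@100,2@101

Answer: 6@99

Derivation:
After op 1 [order #1] limit_sell(price=99, qty=6): fills=none; bids=[-] asks=[#1:6@99]
After op 2 [order #2] limit_sell(price=99, qty=10): fills=none; bids=[-] asks=[#1:6@99 #2:10@99]
After op 3 [order #3] market_buy(qty=7): fills=#3x#1:6@99 #3x#2:1@99; bids=[-] asks=[#2:9@99]
After op 4 [order #4] limit_sell(price=102, qty=2): fills=none; bids=[-] asks=[#2:9@99 #4:2@102]
After op 5 cancel(order #1): fills=none; bids=[-] asks=[#2:9@99 #4:2@102]
After op 6 [order #5] limit_buy(price=97, qty=3): fills=none; bids=[#5:3@97] asks=[#2:9@99 #4:2@102]
After op 7 [order #6] limit_buy(price=95, qty=3): fills=none; bids=[#5:3@97 #6:3@95] asks=[#2:9@99 #4:2@102]
After op 8 [order #7] limit_sell(price=99, qty=3): fills=none; bids=[#5:3@97 #6:3@95] asks=[#2:9@99 #7:3@99 #4:2@102]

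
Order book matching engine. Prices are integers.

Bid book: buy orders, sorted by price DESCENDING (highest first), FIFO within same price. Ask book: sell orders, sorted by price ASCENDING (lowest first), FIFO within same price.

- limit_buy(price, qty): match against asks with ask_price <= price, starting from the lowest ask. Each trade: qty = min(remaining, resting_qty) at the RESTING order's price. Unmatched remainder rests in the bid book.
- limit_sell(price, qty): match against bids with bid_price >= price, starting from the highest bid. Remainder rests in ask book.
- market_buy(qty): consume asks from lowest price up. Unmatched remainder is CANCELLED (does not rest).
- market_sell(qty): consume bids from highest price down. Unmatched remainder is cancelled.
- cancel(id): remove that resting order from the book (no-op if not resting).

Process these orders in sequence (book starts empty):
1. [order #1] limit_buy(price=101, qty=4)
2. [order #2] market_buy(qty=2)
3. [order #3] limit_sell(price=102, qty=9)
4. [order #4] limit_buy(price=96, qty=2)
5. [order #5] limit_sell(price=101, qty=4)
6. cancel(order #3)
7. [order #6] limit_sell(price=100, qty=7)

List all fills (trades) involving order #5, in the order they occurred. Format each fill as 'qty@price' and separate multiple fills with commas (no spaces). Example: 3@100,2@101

Answer: 4@101

Derivation:
After op 1 [order #1] limit_buy(price=101, qty=4): fills=none; bids=[#1:4@101] asks=[-]
After op 2 [order #2] market_buy(qty=2): fills=none; bids=[#1:4@101] asks=[-]
After op 3 [order #3] limit_sell(price=102, qty=9): fills=none; bids=[#1:4@101] asks=[#3:9@102]
After op 4 [order #4] limit_buy(price=96, qty=2): fills=none; bids=[#1:4@101 #4:2@96] asks=[#3:9@102]
After op 5 [order #5] limit_sell(price=101, qty=4): fills=#1x#5:4@101; bids=[#4:2@96] asks=[#3:9@102]
After op 6 cancel(order #3): fills=none; bids=[#4:2@96] asks=[-]
After op 7 [order #6] limit_sell(price=100, qty=7): fills=none; bids=[#4:2@96] asks=[#6:7@100]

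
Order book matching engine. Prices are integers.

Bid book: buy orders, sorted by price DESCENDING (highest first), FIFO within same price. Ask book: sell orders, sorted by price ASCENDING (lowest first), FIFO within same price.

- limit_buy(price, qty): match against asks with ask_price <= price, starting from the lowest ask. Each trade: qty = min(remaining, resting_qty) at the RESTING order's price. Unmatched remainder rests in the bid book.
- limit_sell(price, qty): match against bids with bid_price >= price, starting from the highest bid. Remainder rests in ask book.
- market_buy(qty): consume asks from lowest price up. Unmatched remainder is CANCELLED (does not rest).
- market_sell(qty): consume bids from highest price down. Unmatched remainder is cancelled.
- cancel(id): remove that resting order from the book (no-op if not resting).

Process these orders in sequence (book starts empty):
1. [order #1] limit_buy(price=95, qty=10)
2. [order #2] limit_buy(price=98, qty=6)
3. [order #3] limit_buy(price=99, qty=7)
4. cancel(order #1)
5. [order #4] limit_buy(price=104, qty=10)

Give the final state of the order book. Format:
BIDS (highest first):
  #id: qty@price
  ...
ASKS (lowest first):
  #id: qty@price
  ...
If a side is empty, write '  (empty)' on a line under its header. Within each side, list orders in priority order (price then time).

After op 1 [order #1] limit_buy(price=95, qty=10): fills=none; bids=[#1:10@95] asks=[-]
After op 2 [order #2] limit_buy(price=98, qty=6): fills=none; bids=[#2:6@98 #1:10@95] asks=[-]
After op 3 [order #3] limit_buy(price=99, qty=7): fills=none; bids=[#3:7@99 #2:6@98 #1:10@95] asks=[-]
After op 4 cancel(order #1): fills=none; bids=[#3:7@99 #2:6@98] asks=[-]
After op 5 [order #4] limit_buy(price=104, qty=10): fills=none; bids=[#4:10@104 #3:7@99 #2:6@98] asks=[-]

Answer: BIDS (highest first):
  #4: 10@104
  #3: 7@99
  #2: 6@98
ASKS (lowest first):
  (empty)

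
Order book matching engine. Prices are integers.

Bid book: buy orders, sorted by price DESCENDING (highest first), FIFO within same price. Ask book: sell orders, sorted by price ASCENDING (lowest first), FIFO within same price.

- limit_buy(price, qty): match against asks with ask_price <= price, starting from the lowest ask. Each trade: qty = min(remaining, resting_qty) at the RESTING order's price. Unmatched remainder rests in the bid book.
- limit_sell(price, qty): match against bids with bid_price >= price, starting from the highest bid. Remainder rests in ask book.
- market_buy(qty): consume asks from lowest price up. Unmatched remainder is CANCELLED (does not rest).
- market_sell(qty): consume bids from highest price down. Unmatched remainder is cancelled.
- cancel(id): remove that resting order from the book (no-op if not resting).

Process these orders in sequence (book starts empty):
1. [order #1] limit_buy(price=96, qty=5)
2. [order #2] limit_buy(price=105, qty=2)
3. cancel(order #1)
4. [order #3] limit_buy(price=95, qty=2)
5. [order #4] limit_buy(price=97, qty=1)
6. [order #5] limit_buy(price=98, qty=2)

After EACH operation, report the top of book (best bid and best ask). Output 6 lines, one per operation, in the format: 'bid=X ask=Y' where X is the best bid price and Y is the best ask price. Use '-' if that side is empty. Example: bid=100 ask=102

Answer: bid=96 ask=-
bid=105 ask=-
bid=105 ask=-
bid=105 ask=-
bid=105 ask=-
bid=105 ask=-

Derivation:
After op 1 [order #1] limit_buy(price=96, qty=5): fills=none; bids=[#1:5@96] asks=[-]
After op 2 [order #2] limit_buy(price=105, qty=2): fills=none; bids=[#2:2@105 #1:5@96] asks=[-]
After op 3 cancel(order #1): fills=none; bids=[#2:2@105] asks=[-]
After op 4 [order #3] limit_buy(price=95, qty=2): fills=none; bids=[#2:2@105 #3:2@95] asks=[-]
After op 5 [order #4] limit_buy(price=97, qty=1): fills=none; bids=[#2:2@105 #4:1@97 #3:2@95] asks=[-]
After op 6 [order #5] limit_buy(price=98, qty=2): fills=none; bids=[#2:2@105 #5:2@98 #4:1@97 #3:2@95] asks=[-]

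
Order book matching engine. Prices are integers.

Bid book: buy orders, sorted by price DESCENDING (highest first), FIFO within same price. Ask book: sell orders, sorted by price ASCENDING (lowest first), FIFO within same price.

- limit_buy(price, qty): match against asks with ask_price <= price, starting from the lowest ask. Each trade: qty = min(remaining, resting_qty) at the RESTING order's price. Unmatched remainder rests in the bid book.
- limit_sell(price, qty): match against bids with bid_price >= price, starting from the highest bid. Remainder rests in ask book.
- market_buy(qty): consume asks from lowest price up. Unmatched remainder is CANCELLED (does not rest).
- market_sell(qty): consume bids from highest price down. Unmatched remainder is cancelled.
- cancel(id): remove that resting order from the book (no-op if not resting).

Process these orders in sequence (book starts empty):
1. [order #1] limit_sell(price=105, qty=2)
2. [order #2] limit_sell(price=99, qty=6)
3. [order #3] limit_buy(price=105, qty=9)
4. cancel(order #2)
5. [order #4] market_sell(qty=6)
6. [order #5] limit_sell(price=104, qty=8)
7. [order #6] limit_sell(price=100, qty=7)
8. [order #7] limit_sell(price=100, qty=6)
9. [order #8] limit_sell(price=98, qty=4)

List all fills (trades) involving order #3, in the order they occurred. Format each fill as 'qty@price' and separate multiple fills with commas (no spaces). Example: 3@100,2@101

After op 1 [order #1] limit_sell(price=105, qty=2): fills=none; bids=[-] asks=[#1:2@105]
After op 2 [order #2] limit_sell(price=99, qty=6): fills=none; bids=[-] asks=[#2:6@99 #1:2@105]
After op 3 [order #3] limit_buy(price=105, qty=9): fills=#3x#2:6@99 #3x#1:2@105; bids=[#3:1@105] asks=[-]
After op 4 cancel(order #2): fills=none; bids=[#3:1@105] asks=[-]
After op 5 [order #4] market_sell(qty=6): fills=#3x#4:1@105; bids=[-] asks=[-]
After op 6 [order #5] limit_sell(price=104, qty=8): fills=none; bids=[-] asks=[#5:8@104]
After op 7 [order #6] limit_sell(price=100, qty=7): fills=none; bids=[-] asks=[#6:7@100 #5:8@104]
After op 8 [order #7] limit_sell(price=100, qty=6): fills=none; bids=[-] asks=[#6:7@100 #7:6@100 #5:8@104]
After op 9 [order #8] limit_sell(price=98, qty=4): fills=none; bids=[-] asks=[#8:4@98 #6:7@100 #7:6@100 #5:8@104]

Answer: 6@99,2@105,1@105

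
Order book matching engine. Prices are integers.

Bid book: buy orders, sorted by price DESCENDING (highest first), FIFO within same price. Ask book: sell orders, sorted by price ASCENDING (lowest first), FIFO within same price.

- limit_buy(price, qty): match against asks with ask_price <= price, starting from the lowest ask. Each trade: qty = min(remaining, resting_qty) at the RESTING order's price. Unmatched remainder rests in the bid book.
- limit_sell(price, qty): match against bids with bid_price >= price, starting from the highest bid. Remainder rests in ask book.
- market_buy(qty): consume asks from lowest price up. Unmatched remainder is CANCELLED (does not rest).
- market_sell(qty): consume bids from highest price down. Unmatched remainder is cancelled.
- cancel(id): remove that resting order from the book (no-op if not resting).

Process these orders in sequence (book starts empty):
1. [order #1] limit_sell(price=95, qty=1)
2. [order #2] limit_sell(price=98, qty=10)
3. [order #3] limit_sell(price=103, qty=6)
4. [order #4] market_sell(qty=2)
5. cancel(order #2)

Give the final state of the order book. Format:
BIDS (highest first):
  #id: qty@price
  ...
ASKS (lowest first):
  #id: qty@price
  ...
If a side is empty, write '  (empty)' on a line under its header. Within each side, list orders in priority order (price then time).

After op 1 [order #1] limit_sell(price=95, qty=1): fills=none; bids=[-] asks=[#1:1@95]
After op 2 [order #2] limit_sell(price=98, qty=10): fills=none; bids=[-] asks=[#1:1@95 #2:10@98]
After op 3 [order #3] limit_sell(price=103, qty=6): fills=none; bids=[-] asks=[#1:1@95 #2:10@98 #3:6@103]
After op 4 [order #4] market_sell(qty=2): fills=none; bids=[-] asks=[#1:1@95 #2:10@98 #3:6@103]
After op 5 cancel(order #2): fills=none; bids=[-] asks=[#1:1@95 #3:6@103]

Answer: BIDS (highest first):
  (empty)
ASKS (lowest first):
  #1: 1@95
  #3: 6@103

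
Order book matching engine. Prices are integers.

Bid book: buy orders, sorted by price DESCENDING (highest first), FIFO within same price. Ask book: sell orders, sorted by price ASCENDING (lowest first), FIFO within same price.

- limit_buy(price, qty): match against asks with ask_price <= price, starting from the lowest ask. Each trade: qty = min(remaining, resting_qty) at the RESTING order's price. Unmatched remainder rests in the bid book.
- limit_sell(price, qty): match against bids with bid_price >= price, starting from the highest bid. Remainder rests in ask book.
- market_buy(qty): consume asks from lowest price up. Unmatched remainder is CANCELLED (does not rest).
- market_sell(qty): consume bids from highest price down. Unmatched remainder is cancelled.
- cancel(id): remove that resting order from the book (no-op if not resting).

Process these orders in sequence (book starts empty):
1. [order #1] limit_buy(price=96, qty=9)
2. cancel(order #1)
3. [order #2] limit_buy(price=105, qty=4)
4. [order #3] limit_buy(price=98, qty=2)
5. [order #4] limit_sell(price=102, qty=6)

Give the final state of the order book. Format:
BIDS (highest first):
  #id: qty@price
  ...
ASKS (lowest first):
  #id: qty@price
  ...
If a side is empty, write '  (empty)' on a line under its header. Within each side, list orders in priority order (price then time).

After op 1 [order #1] limit_buy(price=96, qty=9): fills=none; bids=[#1:9@96] asks=[-]
After op 2 cancel(order #1): fills=none; bids=[-] asks=[-]
After op 3 [order #2] limit_buy(price=105, qty=4): fills=none; bids=[#2:4@105] asks=[-]
After op 4 [order #3] limit_buy(price=98, qty=2): fills=none; bids=[#2:4@105 #3:2@98] asks=[-]
After op 5 [order #4] limit_sell(price=102, qty=6): fills=#2x#4:4@105; bids=[#3:2@98] asks=[#4:2@102]

Answer: BIDS (highest first):
  #3: 2@98
ASKS (lowest first):
  #4: 2@102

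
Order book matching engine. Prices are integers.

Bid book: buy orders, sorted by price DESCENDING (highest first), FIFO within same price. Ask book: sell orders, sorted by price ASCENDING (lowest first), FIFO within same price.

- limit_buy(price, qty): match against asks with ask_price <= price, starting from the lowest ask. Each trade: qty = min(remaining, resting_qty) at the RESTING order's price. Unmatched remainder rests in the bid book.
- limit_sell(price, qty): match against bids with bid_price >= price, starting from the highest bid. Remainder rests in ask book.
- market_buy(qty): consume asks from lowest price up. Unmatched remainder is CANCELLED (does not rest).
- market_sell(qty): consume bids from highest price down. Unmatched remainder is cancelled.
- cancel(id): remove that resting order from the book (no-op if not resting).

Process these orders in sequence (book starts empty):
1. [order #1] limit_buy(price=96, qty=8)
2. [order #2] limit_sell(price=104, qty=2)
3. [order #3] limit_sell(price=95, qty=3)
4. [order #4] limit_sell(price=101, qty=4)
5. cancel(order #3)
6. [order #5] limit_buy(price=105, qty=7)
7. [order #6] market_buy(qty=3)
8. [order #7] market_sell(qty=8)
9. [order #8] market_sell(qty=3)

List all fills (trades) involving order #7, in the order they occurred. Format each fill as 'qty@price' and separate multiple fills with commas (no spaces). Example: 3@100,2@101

After op 1 [order #1] limit_buy(price=96, qty=8): fills=none; bids=[#1:8@96] asks=[-]
After op 2 [order #2] limit_sell(price=104, qty=2): fills=none; bids=[#1:8@96] asks=[#2:2@104]
After op 3 [order #3] limit_sell(price=95, qty=3): fills=#1x#3:3@96; bids=[#1:5@96] asks=[#2:2@104]
After op 4 [order #4] limit_sell(price=101, qty=4): fills=none; bids=[#1:5@96] asks=[#4:4@101 #2:2@104]
After op 5 cancel(order #3): fills=none; bids=[#1:5@96] asks=[#4:4@101 #2:2@104]
After op 6 [order #5] limit_buy(price=105, qty=7): fills=#5x#4:4@101 #5x#2:2@104; bids=[#5:1@105 #1:5@96] asks=[-]
After op 7 [order #6] market_buy(qty=3): fills=none; bids=[#5:1@105 #1:5@96] asks=[-]
After op 8 [order #7] market_sell(qty=8): fills=#5x#7:1@105 #1x#7:5@96; bids=[-] asks=[-]
After op 9 [order #8] market_sell(qty=3): fills=none; bids=[-] asks=[-]

Answer: 1@105,5@96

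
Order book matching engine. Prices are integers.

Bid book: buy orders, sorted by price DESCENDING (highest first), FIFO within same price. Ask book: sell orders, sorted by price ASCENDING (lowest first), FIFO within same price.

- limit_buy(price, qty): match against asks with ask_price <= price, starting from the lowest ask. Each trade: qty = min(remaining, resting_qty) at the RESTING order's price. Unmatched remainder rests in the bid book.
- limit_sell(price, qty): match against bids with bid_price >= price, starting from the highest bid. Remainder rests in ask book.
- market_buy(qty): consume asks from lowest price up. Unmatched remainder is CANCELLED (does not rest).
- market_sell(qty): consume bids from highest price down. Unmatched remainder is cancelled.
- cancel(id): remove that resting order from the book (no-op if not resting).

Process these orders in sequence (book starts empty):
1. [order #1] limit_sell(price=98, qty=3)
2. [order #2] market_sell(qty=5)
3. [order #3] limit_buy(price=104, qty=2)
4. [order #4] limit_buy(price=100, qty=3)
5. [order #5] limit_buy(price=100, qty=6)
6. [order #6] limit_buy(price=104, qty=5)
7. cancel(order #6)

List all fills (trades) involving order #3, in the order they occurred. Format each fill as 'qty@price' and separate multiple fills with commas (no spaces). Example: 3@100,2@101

After op 1 [order #1] limit_sell(price=98, qty=3): fills=none; bids=[-] asks=[#1:3@98]
After op 2 [order #2] market_sell(qty=5): fills=none; bids=[-] asks=[#1:3@98]
After op 3 [order #3] limit_buy(price=104, qty=2): fills=#3x#1:2@98; bids=[-] asks=[#1:1@98]
After op 4 [order #4] limit_buy(price=100, qty=3): fills=#4x#1:1@98; bids=[#4:2@100] asks=[-]
After op 5 [order #5] limit_buy(price=100, qty=6): fills=none; bids=[#4:2@100 #5:6@100] asks=[-]
After op 6 [order #6] limit_buy(price=104, qty=5): fills=none; bids=[#6:5@104 #4:2@100 #5:6@100] asks=[-]
After op 7 cancel(order #6): fills=none; bids=[#4:2@100 #5:6@100] asks=[-]

Answer: 2@98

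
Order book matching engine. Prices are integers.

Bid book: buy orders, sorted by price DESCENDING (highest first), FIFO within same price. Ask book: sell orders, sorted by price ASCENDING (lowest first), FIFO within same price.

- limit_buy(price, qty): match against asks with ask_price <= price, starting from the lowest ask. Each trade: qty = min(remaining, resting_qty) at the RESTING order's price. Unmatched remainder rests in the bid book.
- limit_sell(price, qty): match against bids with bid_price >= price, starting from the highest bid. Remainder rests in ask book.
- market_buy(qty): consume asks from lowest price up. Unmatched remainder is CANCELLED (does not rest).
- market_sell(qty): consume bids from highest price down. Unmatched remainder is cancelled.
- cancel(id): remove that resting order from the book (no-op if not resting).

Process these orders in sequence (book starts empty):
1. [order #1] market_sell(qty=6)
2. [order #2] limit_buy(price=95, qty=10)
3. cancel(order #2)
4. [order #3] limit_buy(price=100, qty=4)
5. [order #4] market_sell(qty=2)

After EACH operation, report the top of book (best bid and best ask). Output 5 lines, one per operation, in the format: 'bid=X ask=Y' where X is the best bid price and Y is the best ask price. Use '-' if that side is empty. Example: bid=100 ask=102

Answer: bid=- ask=-
bid=95 ask=-
bid=- ask=-
bid=100 ask=-
bid=100 ask=-

Derivation:
After op 1 [order #1] market_sell(qty=6): fills=none; bids=[-] asks=[-]
After op 2 [order #2] limit_buy(price=95, qty=10): fills=none; bids=[#2:10@95] asks=[-]
After op 3 cancel(order #2): fills=none; bids=[-] asks=[-]
After op 4 [order #3] limit_buy(price=100, qty=4): fills=none; bids=[#3:4@100] asks=[-]
After op 5 [order #4] market_sell(qty=2): fills=#3x#4:2@100; bids=[#3:2@100] asks=[-]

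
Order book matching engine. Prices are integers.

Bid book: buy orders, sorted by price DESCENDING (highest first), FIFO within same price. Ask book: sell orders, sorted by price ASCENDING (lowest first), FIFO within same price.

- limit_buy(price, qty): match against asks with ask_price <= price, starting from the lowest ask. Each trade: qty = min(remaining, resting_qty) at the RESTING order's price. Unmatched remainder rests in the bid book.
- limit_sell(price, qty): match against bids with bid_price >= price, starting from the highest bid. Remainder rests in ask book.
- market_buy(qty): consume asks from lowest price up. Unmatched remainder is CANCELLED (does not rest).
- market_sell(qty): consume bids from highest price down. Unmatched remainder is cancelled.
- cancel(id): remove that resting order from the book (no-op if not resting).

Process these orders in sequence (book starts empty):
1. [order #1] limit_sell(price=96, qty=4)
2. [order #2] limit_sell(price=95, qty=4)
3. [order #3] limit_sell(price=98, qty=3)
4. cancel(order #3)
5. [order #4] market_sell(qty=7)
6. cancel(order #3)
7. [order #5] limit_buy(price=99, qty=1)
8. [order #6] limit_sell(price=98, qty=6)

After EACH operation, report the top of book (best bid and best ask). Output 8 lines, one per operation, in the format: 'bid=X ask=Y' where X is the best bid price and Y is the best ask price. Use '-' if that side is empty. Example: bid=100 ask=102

After op 1 [order #1] limit_sell(price=96, qty=4): fills=none; bids=[-] asks=[#1:4@96]
After op 2 [order #2] limit_sell(price=95, qty=4): fills=none; bids=[-] asks=[#2:4@95 #1:4@96]
After op 3 [order #3] limit_sell(price=98, qty=3): fills=none; bids=[-] asks=[#2:4@95 #1:4@96 #3:3@98]
After op 4 cancel(order #3): fills=none; bids=[-] asks=[#2:4@95 #1:4@96]
After op 5 [order #4] market_sell(qty=7): fills=none; bids=[-] asks=[#2:4@95 #1:4@96]
After op 6 cancel(order #3): fills=none; bids=[-] asks=[#2:4@95 #1:4@96]
After op 7 [order #5] limit_buy(price=99, qty=1): fills=#5x#2:1@95; bids=[-] asks=[#2:3@95 #1:4@96]
After op 8 [order #6] limit_sell(price=98, qty=6): fills=none; bids=[-] asks=[#2:3@95 #1:4@96 #6:6@98]

Answer: bid=- ask=96
bid=- ask=95
bid=- ask=95
bid=- ask=95
bid=- ask=95
bid=- ask=95
bid=- ask=95
bid=- ask=95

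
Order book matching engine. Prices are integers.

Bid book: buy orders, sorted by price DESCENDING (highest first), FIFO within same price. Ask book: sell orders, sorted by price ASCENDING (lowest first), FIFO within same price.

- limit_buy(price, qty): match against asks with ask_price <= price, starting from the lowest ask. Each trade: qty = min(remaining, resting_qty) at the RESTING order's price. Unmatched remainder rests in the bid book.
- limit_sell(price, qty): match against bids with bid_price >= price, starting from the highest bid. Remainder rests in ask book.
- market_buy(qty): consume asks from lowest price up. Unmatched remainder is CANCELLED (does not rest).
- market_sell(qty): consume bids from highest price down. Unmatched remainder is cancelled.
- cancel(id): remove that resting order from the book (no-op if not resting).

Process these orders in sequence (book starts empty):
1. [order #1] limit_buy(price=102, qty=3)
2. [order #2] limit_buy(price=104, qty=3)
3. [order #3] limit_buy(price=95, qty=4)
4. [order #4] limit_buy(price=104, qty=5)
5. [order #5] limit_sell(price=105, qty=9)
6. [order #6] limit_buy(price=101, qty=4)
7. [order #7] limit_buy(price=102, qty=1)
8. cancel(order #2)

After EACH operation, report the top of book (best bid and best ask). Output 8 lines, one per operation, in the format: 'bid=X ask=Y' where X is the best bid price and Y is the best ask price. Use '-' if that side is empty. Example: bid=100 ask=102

After op 1 [order #1] limit_buy(price=102, qty=3): fills=none; bids=[#1:3@102] asks=[-]
After op 2 [order #2] limit_buy(price=104, qty=3): fills=none; bids=[#2:3@104 #1:3@102] asks=[-]
After op 3 [order #3] limit_buy(price=95, qty=4): fills=none; bids=[#2:3@104 #1:3@102 #3:4@95] asks=[-]
After op 4 [order #4] limit_buy(price=104, qty=5): fills=none; bids=[#2:3@104 #4:5@104 #1:3@102 #3:4@95] asks=[-]
After op 5 [order #5] limit_sell(price=105, qty=9): fills=none; bids=[#2:3@104 #4:5@104 #1:3@102 #3:4@95] asks=[#5:9@105]
After op 6 [order #6] limit_buy(price=101, qty=4): fills=none; bids=[#2:3@104 #4:5@104 #1:3@102 #6:4@101 #3:4@95] asks=[#5:9@105]
After op 7 [order #7] limit_buy(price=102, qty=1): fills=none; bids=[#2:3@104 #4:5@104 #1:3@102 #7:1@102 #6:4@101 #3:4@95] asks=[#5:9@105]
After op 8 cancel(order #2): fills=none; bids=[#4:5@104 #1:3@102 #7:1@102 #6:4@101 #3:4@95] asks=[#5:9@105]

Answer: bid=102 ask=-
bid=104 ask=-
bid=104 ask=-
bid=104 ask=-
bid=104 ask=105
bid=104 ask=105
bid=104 ask=105
bid=104 ask=105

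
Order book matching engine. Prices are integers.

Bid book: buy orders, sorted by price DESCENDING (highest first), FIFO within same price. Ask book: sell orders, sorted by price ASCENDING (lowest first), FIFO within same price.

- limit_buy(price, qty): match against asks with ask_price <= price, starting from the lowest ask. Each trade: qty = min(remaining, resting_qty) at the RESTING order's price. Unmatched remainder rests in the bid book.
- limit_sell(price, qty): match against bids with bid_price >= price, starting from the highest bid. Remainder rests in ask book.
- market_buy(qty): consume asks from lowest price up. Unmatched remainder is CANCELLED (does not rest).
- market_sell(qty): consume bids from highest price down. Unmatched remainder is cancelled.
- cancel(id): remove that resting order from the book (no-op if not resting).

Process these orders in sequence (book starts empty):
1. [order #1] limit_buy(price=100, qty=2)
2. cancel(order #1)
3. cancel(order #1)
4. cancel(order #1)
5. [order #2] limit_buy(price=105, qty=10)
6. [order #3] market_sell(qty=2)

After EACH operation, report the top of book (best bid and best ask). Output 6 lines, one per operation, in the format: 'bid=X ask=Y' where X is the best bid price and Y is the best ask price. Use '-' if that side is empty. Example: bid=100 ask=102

After op 1 [order #1] limit_buy(price=100, qty=2): fills=none; bids=[#1:2@100] asks=[-]
After op 2 cancel(order #1): fills=none; bids=[-] asks=[-]
After op 3 cancel(order #1): fills=none; bids=[-] asks=[-]
After op 4 cancel(order #1): fills=none; bids=[-] asks=[-]
After op 5 [order #2] limit_buy(price=105, qty=10): fills=none; bids=[#2:10@105] asks=[-]
After op 6 [order #3] market_sell(qty=2): fills=#2x#3:2@105; bids=[#2:8@105] asks=[-]

Answer: bid=100 ask=-
bid=- ask=-
bid=- ask=-
bid=- ask=-
bid=105 ask=-
bid=105 ask=-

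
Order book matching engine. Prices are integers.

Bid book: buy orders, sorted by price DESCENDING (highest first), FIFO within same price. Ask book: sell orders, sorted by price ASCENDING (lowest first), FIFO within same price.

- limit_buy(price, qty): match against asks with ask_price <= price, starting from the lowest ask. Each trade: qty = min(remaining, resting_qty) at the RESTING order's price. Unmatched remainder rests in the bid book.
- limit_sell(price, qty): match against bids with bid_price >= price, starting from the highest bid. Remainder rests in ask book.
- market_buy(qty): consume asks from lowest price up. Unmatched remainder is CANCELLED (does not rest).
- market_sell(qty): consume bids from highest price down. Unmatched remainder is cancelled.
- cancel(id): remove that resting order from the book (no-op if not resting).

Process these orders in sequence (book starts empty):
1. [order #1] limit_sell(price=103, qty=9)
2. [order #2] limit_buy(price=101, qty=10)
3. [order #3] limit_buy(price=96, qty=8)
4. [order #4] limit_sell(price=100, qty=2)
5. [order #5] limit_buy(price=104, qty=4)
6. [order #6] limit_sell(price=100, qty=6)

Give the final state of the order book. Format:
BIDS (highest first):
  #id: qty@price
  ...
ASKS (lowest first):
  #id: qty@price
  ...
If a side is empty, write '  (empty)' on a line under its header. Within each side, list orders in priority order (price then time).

After op 1 [order #1] limit_sell(price=103, qty=9): fills=none; bids=[-] asks=[#1:9@103]
After op 2 [order #2] limit_buy(price=101, qty=10): fills=none; bids=[#2:10@101] asks=[#1:9@103]
After op 3 [order #3] limit_buy(price=96, qty=8): fills=none; bids=[#2:10@101 #3:8@96] asks=[#1:9@103]
After op 4 [order #4] limit_sell(price=100, qty=2): fills=#2x#4:2@101; bids=[#2:8@101 #3:8@96] asks=[#1:9@103]
After op 5 [order #5] limit_buy(price=104, qty=4): fills=#5x#1:4@103; bids=[#2:8@101 #3:8@96] asks=[#1:5@103]
After op 6 [order #6] limit_sell(price=100, qty=6): fills=#2x#6:6@101; bids=[#2:2@101 #3:8@96] asks=[#1:5@103]

Answer: BIDS (highest first):
  #2: 2@101
  #3: 8@96
ASKS (lowest first):
  #1: 5@103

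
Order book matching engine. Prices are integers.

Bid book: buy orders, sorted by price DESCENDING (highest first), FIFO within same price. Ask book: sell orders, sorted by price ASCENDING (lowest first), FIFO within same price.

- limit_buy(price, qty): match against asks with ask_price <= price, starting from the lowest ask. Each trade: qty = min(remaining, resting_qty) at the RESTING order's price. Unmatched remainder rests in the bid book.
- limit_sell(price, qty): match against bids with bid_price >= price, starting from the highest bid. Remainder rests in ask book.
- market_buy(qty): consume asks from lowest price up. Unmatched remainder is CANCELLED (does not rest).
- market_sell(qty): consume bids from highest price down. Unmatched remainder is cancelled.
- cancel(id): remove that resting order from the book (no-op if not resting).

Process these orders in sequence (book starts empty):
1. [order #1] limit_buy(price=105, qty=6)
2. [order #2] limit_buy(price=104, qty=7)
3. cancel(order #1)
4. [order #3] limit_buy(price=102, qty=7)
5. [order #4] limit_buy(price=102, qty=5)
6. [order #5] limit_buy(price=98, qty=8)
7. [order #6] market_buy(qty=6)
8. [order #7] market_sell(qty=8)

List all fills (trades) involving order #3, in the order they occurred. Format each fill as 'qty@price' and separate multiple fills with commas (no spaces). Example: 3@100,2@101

Answer: 1@102

Derivation:
After op 1 [order #1] limit_buy(price=105, qty=6): fills=none; bids=[#1:6@105] asks=[-]
After op 2 [order #2] limit_buy(price=104, qty=7): fills=none; bids=[#1:6@105 #2:7@104] asks=[-]
After op 3 cancel(order #1): fills=none; bids=[#2:7@104] asks=[-]
After op 4 [order #3] limit_buy(price=102, qty=7): fills=none; bids=[#2:7@104 #3:7@102] asks=[-]
After op 5 [order #4] limit_buy(price=102, qty=5): fills=none; bids=[#2:7@104 #3:7@102 #4:5@102] asks=[-]
After op 6 [order #5] limit_buy(price=98, qty=8): fills=none; bids=[#2:7@104 #3:7@102 #4:5@102 #5:8@98] asks=[-]
After op 7 [order #6] market_buy(qty=6): fills=none; bids=[#2:7@104 #3:7@102 #4:5@102 #5:8@98] asks=[-]
After op 8 [order #7] market_sell(qty=8): fills=#2x#7:7@104 #3x#7:1@102; bids=[#3:6@102 #4:5@102 #5:8@98] asks=[-]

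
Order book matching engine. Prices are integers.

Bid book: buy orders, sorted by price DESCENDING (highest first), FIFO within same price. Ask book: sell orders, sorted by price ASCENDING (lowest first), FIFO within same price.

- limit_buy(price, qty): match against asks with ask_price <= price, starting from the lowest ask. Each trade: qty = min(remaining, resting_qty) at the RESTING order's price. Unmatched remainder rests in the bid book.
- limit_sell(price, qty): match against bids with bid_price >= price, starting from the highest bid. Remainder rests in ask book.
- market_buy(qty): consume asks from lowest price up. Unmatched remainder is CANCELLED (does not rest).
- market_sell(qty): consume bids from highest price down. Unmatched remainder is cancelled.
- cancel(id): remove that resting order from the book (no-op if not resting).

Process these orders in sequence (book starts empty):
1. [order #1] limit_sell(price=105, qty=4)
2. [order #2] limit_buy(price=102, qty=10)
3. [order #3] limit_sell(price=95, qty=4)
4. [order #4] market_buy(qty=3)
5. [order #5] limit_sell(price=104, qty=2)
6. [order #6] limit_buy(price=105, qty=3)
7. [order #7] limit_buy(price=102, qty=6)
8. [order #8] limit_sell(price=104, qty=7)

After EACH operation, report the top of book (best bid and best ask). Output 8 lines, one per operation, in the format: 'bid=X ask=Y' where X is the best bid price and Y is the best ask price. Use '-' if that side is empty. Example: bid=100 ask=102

Answer: bid=- ask=105
bid=102 ask=105
bid=102 ask=105
bid=102 ask=105
bid=102 ask=104
bid=102 ask=-
bid=102 ask=-
bid=102 ask=104

Derivation:
After op 1 [order #1] limit_sell(price=105, qty=4): fills=none; bids=[-] asks=[#1:4@105]
After op 2 [order #2] limit_buy(price=102, qty=10): fills=none; bids=[#2:10@102] asks=[#1:4@105]
After op 3 [order #3] limit_sell(price=95, qty=4): fills=#2x#3:4@102; bids=[#2:6@102] asks=[#1:4@105]
After op 4 [order #4] market_buy(qty=3): fills=#4x#1:3@105; bids=[#2:6@102] asks=[#1:1@105]
After op 5 [order #5] limit_sell(price=104, qty=2): fills=none; bids=[#2:6@102] asks=[#5:2@104 #1:1@105]
After op 6 [order #6] limit_buy(price=105, qty=3): fills=#6x#5:2@104 #6x#1:1@105; bids=[#2:6@102] asks=[-]
After op 7 [order #7] limit_buy(price=102, qty=6): fills=none; bids=[#2:6@102 #7:6@102] asks=[-]
After op 8 [order #8] limit_sell(price=104, qty=7): fills=none; bids=[#2:6@102 #7:6@102] asks=[#8:7@104]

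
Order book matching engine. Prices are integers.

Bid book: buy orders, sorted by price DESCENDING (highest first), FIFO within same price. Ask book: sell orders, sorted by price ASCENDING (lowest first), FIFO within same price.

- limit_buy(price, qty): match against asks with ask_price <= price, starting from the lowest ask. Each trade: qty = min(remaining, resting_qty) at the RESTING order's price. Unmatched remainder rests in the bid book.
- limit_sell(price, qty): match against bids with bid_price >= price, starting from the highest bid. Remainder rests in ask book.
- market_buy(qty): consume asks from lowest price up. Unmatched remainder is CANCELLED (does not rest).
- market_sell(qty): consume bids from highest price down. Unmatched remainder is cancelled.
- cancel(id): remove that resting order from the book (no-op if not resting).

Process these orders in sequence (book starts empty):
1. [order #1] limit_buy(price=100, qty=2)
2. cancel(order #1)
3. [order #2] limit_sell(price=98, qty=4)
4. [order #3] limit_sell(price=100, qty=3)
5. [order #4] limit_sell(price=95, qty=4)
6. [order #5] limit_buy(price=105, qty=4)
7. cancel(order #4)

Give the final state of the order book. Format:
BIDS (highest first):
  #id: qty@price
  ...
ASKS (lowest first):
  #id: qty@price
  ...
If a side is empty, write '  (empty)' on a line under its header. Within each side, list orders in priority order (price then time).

Answer: BIDS (highest first):
  (empty)
ASKS (lowest first):
  #2: 4@98
  #3: 3@100

Derivation:
After op 1 [order #1] limit_buy(price=100, qty=2): fills=none; bids=[#1:2@100] asks=[-]
After op 2 cancel(order #1): fills=none; bids=[-] asks=[-]
After op 3 [order #2] limit_sell(price=98, qty=4): fills=none; bids=[-] asks=[#2:4@98]
After op 4 [order #3] limit_sell(price=100, qty=3): fills=none; bids=[-] asks=[#2:4@98 #3:3@100]
After op 5 [order #4] limit_sell(price=95, qty=4): fills=none; bids=[-] asks=[#4:4@95 #2:4@98 #3:3@100]
After op 6 [order #5] limit_buy(price=105, qty=4): fills=#5x#4:4@95; bids=[-] asks=[#2:4@98 #3:3@100]
After op 7 cancel(order #4): fills=none; bids=[-] asks=[#2:4@98 #3:3@100]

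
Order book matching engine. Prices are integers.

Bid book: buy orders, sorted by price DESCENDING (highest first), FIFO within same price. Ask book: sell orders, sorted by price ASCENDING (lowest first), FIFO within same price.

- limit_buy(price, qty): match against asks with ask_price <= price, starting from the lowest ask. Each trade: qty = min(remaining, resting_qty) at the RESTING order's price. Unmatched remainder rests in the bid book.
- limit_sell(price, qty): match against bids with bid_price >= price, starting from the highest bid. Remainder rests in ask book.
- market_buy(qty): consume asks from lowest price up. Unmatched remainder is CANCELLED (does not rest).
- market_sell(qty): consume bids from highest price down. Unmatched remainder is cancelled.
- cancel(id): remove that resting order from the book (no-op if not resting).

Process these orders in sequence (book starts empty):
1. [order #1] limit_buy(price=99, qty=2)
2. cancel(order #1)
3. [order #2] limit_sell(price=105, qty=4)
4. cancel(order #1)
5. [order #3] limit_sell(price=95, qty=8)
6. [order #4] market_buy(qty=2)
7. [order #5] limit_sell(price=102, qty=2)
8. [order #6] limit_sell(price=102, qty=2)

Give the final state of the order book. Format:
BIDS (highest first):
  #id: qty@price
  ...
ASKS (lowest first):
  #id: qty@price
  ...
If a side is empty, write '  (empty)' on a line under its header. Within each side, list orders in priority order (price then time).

Answer: BIDS (highest first):
  (empty)
ASKS (lowest first):
  #3: 6@95
  #5: 2@102
  #6: 2@102
  #2: 4@105

Derivation:
After op 1 [order #1] limit_buy(price=99, qty=2): fills=none; bids=[#1:2@99] asks=[-]
After op 2 cancel(order #1): fills=none; bids=[-] asks=[-]
After op 3 [order #2] limit_sell(price=105, qty=4): fills=none; bids=[-] asks=[#2:4@105]
After op 4 cancel(order #1): fills=none; bids=[-] asks=[#2:4@105]
After op 5 [order #3] limit_sell(price=95, qty=8): fills=none; bids=[-] asks=[#3:8@95 #2:4@105]
After op 6 [order #4] market_buy(qty=2): fills=#4x#3:2@95; bids=[-] asks=[#3:6@95 #2:4@105]
After op 7 [order #5] limit_sell(price=102, qty=2): fills=none; bids=[-] asks=[#3:6@95 #5:2@102 #2:4@105]
After op 8 [order #6] limit_sell(price=102, qty=2): fills=none; bids=[-] asks=[#3:6@95 #5:2@102 #6:2@102 #2:4@105]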